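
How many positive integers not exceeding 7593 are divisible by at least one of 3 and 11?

By inclusion-exclusion,
2531 + 690 − 230 = 2991

2991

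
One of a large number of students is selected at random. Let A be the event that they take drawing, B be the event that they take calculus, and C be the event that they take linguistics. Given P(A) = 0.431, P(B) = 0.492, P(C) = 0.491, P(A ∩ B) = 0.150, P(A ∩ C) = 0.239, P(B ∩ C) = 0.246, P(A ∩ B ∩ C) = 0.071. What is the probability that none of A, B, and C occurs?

0.150

Apply inclusion-exclusion:
P(A ∪ B ∪ C) = 0.431 + 0.492 + 0.491 − 0.150 − 0.239 − 0.246 + 0.071 = 0.850
P(none) = 1 − 0.850 = 0.150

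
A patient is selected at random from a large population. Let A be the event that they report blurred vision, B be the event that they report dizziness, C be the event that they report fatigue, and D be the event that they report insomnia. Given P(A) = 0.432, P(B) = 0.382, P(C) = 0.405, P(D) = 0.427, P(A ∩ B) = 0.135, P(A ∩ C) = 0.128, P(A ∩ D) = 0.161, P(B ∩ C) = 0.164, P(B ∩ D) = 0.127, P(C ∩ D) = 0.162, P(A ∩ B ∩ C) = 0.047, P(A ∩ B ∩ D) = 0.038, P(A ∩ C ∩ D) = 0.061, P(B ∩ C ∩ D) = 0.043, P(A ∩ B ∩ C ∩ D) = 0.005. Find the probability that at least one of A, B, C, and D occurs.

Apply inclusion-exclusion:
P(A ∪ B ∪ C ∪ D) = 0.432 + 0.382 + 0.405 + 0.427 − 0.135 − 0.128 − 0.161 − 0.164 − 0.127 − 0.162 + 0.047 + 0.038 + 0.061 + 0.043 − 0.005 = 0.953

0.953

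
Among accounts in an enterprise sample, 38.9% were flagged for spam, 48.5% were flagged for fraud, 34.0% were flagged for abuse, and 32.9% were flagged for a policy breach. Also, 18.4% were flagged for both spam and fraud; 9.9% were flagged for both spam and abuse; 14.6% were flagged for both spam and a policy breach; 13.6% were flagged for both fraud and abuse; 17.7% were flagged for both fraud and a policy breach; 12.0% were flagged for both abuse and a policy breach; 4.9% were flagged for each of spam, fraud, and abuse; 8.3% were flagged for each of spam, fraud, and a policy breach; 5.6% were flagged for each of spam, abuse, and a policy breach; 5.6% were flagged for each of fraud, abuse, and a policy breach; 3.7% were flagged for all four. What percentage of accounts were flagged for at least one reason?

88.8%

By inclusion–exclusion:
P(at least one) = 38.9 + 48.5 + 34.0 + 32.9 − 18.4 − 9.9 − 14.6 − 13.6 − 17.7 − 12.0 + 4.9 + 8.3 + 5.6 + 5.6 − 3.7 = 88.8%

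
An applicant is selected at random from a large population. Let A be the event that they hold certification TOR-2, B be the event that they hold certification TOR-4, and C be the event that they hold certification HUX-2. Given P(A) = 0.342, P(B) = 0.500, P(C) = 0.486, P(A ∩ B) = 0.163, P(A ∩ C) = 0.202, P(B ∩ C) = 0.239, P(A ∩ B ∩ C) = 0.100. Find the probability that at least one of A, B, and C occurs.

Inclusion–exclusion gives
P(A ∪ B ∪ C) = 0.342 + 0.500 + 0.486 − 0.163 − 0.202 − 0.239 + 0.100 = 0.824

0.824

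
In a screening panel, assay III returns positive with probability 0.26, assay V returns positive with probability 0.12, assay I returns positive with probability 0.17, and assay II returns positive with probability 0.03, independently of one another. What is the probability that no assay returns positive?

0.52428112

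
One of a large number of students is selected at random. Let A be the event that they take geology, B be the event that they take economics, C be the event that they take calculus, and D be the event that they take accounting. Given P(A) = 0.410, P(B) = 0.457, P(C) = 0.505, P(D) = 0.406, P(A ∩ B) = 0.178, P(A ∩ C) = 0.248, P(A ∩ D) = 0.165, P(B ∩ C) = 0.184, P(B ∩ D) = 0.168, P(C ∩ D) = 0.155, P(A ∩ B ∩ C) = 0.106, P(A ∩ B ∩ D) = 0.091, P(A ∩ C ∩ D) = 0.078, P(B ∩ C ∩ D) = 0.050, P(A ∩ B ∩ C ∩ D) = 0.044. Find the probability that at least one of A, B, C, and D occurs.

Inclusion–exclusion gives
P(A ∪ B ∪ C ∪ D) = 0.410 + 0.457 + 0.505 + 0.406 − 0.178 − 0.248 − 0.165 − 0.184 − 0.168 − 0.155 + 0.106 + 0.091 + 0.078 + 0.050 − 0.044 = 0.961

0.961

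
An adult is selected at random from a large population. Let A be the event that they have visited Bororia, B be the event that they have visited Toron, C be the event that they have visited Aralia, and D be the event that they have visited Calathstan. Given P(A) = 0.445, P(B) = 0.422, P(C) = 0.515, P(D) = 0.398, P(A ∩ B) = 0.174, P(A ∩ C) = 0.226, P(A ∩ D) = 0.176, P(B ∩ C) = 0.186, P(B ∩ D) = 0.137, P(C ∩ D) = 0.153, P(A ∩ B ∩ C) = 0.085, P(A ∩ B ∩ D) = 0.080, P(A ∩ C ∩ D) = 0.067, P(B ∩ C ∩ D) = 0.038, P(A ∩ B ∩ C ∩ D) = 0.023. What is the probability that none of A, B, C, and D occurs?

0.025

By inclusion-exclusion,
P(A ∪ B ∪ C ∪ D) = 0.445 + 0.422 + 0.515 + 0.398 − 0.174 − 0.226 − 0.176 − 0.186 − 0.137 − 0.153 + 0.085 + 0.080 + 0.067 + 0.038 − 0.023 = 0.975
P(none) = 1 − 0.975 = 0.025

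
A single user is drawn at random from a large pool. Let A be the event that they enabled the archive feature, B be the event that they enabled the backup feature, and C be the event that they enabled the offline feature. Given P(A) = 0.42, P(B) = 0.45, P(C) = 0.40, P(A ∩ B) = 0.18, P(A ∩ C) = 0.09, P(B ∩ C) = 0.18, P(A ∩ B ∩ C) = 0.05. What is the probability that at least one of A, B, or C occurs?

0.87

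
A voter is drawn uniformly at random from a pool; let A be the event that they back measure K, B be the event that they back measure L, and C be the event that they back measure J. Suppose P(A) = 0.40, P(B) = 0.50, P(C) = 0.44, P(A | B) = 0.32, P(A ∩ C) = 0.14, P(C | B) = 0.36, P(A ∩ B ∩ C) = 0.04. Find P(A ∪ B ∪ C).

P(A ∩ B) = P(B)·P(A|B) = 0.50 × 0.32 = 0.16
P(B ∩ C) = P(B)·P(C|B) = 0.50 × 0.36 = 0.18
Using inclusion–exclusion:
P(A ∪ B ∪ C) = 0.40 + 0.50 + 0.44 − 0.16 − 0.14 − 0.18 + 0.04 = 0.90

0.90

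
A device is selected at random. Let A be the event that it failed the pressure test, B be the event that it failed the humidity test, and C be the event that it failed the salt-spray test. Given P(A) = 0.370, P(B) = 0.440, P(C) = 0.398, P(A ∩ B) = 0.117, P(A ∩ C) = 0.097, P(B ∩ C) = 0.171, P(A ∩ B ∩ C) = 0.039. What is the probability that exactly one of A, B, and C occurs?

Using the inclusion–exclusion count for exactly one event:
P(exactly one) = 0.370 + 0.440 + 0.398 − 2·0.117 − 2·0.097 − 2·0.171 + 3·0.039 = 0.555

0.555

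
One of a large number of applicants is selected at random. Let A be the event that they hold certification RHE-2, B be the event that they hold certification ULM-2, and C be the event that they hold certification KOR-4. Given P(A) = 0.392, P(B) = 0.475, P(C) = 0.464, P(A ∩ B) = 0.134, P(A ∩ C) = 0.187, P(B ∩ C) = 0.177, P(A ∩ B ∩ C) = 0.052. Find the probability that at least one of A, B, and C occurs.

P(A ∪ B ∪ C) = 0.392 + 0.475 + 0.464 − 0.134 − 0.187 − 0.177 + 0.052 = 0.885

0.885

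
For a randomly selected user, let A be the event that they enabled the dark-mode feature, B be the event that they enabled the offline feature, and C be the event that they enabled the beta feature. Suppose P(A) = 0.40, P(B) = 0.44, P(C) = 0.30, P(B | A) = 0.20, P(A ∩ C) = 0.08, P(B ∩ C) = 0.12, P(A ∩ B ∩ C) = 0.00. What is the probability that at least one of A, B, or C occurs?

P(A ∩ B) = P(A)·P(B|A) = 0.40 × 0.20 = 0.08
By inclusion-exclusion,
P(A ∪ B ∪ C) = 0.40 + 0.44 + 0.30 − 0.08 − 0.08 − 0.12 + 0.00 = 0.86

0.86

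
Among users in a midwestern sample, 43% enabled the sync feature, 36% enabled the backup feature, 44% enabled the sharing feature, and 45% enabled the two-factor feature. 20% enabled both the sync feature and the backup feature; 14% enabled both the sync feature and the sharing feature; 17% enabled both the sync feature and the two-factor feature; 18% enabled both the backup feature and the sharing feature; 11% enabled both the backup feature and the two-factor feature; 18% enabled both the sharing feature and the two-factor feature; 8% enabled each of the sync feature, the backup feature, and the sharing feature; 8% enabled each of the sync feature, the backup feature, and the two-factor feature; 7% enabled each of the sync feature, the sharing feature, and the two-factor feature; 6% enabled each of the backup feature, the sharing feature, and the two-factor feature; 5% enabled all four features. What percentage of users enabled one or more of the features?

94%

P(≥1) = 43 + 36 + 44 + 45 − 20 − 14 − 17 − 18 − 11 − 18 + 8 + 8 + 7 + 6 − 5 = 94%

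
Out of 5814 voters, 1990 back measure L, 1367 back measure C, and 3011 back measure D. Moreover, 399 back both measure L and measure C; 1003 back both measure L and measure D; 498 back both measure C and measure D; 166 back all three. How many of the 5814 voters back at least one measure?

4634

|at least one| = 1990 + 1367 + 3011 − 399 − 1003 − 498 + 166 = 4634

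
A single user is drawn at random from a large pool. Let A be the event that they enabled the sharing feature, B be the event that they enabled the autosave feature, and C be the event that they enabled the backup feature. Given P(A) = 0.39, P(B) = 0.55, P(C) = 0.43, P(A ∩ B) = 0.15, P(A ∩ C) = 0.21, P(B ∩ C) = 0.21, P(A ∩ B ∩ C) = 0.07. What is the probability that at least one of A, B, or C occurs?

0.87

By inclusion-exclusion,
P(A ∪ B ∪ C) = 0.39 + 0.55 + 0.43 − 0.15 − 0.21 − 0.21 + 0.07 = 0.87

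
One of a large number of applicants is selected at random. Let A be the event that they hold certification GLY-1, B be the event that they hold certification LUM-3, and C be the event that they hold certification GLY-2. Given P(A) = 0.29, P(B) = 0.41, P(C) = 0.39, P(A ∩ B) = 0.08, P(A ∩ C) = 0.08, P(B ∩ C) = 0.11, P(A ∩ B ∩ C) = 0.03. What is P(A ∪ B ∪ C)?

0.85

Using inclusion–exclusion:
P(A ∪ B ∪ C) = 0.29 + 0.41 + 0.39 − 0.08 − 0.08 − 0.11 + 0.03 = 0.85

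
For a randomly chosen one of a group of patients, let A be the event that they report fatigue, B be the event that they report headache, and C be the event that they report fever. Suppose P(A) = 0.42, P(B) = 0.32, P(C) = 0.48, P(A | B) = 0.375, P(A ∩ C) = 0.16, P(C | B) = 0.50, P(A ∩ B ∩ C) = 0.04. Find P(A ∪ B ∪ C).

P(A ∩ B) = P(B)·P(A|B) = 0.32 × 0.375 = 0.12
P(B ∩ C) = P(B)·P(C|B) = 0.32 × 0.50 = 0.16
P(A ∪ B ∪ C) = 0.42 + 0.32 + 0.48 − 0.12 − 0.16 − 0.16 + 0.04 = 0.82

0.82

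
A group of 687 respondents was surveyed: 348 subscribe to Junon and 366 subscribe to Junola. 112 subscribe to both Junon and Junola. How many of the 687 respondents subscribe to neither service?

Apply inclusion-exclusion:
|at least one| = 348 + 366 − 112 = 602
None: 687 − 602 = 85

85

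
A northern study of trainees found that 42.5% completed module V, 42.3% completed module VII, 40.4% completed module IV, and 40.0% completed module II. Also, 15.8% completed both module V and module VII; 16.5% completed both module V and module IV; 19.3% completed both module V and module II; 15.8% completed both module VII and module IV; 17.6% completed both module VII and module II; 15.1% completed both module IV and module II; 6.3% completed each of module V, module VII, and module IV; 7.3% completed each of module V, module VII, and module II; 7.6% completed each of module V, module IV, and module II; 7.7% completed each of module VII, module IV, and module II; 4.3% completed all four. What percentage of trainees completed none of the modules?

10.3%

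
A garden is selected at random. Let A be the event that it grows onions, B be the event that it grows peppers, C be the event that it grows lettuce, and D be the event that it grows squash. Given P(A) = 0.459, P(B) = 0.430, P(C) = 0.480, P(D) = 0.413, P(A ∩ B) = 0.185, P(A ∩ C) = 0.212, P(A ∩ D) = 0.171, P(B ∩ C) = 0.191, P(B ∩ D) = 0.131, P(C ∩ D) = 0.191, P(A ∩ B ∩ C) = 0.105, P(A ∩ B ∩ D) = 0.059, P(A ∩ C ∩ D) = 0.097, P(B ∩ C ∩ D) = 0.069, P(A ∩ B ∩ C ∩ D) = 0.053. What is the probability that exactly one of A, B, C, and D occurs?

0.398

P(exactly one) = 0.459 + 0.430 + 0.480 + 0.413 − 2·0.185 − 2·0.212 − 2·0.171 − 2·0.191 − 2·0.131 − 2·0.191 + 3·0.105 + 3·0.059 + 3·0.097 + 3·0.069 − 4·0.053 = 0.398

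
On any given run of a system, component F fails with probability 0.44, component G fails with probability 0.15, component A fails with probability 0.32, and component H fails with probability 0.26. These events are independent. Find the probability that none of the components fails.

P(none) = (1 − 0.44) × (1 − 0.15) × (1 − 0.32) × (1 − 0.26) = 0.56 × 0.85 × 0.68 × 0.74 = 0.2395232

0.2395232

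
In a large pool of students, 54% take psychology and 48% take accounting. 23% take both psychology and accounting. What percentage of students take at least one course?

By inclusion-exclusion,
P(at least one) = 54 + 48 − 23 = 79%

79%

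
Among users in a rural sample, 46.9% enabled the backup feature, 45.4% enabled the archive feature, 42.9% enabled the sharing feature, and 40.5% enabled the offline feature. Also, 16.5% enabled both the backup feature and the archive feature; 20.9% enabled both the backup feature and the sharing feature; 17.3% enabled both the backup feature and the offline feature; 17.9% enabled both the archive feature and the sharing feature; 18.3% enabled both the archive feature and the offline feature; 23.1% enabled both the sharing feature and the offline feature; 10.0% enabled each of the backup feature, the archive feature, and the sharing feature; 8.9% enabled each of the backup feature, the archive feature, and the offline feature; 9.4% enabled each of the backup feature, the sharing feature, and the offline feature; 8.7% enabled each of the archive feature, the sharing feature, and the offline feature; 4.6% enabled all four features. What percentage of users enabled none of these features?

5.9%

By inclusion–exclusion:
P(≥1) = 46.9 + 45.4 + 42.9 + 40.5 − 16.5 − 20.9 − 17.3 − 17.9 − 18.3 − 23.1 + 10.0 + 8.9 + 9.4 + 8.7 − 4.6 = 94.1%
P(none) = 100% − 94.1% = 5.9%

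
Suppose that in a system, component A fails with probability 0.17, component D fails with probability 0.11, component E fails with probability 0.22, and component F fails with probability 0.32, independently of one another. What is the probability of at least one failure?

0.60819352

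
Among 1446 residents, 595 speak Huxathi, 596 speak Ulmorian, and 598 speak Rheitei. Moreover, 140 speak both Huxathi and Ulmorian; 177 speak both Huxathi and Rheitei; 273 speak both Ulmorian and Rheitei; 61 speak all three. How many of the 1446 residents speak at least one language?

1260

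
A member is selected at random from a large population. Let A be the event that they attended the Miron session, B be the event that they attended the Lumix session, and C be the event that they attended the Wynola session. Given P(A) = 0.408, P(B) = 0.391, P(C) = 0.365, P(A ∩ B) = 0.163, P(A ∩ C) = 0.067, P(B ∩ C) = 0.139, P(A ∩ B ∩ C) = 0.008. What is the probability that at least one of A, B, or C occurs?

Apply inclusion-exclusion:
P(A ∪ B ∪ C) = 0.408 + 0.391 + 0.365 − 0.163 − 0.067 − 0.139 + 0.008 = 0.803

0.803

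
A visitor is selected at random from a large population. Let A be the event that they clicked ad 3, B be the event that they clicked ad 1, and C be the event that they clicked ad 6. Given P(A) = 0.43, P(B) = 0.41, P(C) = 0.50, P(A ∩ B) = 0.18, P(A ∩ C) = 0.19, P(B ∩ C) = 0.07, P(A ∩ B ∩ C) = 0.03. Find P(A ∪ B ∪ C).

By inclusion–exclusion:
P(A ∪ B ∪ C) = 0.43 + 0.41 + 0.50 − 0.18 − 0.19 − 0.07 + 0.03 = 0.93

0.93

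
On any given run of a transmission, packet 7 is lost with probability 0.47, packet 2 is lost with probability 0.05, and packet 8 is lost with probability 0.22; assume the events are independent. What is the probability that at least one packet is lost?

P(none) = (1 − 0.47) × (1 − 0.05) × (1 − 0.22) = 0.53 × 0.95 × 0.78 = 0.39273
P(at least one) = 1 − 0.39273 = 0.60727

0.60727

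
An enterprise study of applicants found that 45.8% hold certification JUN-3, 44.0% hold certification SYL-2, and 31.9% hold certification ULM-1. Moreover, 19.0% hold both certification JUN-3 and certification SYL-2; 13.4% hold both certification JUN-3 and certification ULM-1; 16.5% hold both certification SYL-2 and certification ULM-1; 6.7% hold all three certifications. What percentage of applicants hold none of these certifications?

P(≥1) = 45.8 + 44.0 + 31.9 − 19.0 − 13.4 − 16.5 + 6.7 = 79.5%
P(none) = 100% − 79.5% = 20.5%

20.5%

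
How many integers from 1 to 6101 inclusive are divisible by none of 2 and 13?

2816

3050 + 469 − 234 = 3285
6101 − 3285 = 2816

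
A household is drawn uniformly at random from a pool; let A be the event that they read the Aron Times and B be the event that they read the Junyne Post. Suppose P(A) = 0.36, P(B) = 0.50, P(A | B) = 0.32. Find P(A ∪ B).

0.70

P(A ∩ B) = P(B)·P(A|B) = 0.50 × 0.32 = 0.16
Apply inclusion-exclusion:
P(A ∪ B) = 0.36 + 0.50 − 0.16 = 0.70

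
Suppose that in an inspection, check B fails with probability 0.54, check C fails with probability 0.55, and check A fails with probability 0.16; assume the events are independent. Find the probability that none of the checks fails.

0.17388

Since the events are independent, P(none) is the product of the individual non-occurrence probabilities.
P(none) = (1 − 0.54) × (1 − 0.55) × (1 − 0.16) = 0.46 × 0.45 × 0.84 = 0.17388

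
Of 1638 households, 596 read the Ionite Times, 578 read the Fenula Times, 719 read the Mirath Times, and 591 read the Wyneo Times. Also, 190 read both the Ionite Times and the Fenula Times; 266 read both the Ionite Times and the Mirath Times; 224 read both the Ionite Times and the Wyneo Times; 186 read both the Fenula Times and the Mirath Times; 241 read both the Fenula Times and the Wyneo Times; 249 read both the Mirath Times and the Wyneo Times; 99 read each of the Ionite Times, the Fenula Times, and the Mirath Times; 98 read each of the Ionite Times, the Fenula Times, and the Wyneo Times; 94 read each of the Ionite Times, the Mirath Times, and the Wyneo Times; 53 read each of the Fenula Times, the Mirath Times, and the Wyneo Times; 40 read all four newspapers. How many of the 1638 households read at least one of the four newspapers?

1432

N(≥1) = 596 + 578 + 719 + 591 − 190 − 266 − 224 − 186 − 241 − 249 + 99 + 98 + 94 + 53 − 40 = 1432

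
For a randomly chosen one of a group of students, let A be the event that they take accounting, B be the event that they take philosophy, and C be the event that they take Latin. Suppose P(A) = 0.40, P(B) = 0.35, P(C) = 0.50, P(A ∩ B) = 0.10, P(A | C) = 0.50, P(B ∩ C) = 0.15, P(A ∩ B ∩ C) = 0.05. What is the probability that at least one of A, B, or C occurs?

0.80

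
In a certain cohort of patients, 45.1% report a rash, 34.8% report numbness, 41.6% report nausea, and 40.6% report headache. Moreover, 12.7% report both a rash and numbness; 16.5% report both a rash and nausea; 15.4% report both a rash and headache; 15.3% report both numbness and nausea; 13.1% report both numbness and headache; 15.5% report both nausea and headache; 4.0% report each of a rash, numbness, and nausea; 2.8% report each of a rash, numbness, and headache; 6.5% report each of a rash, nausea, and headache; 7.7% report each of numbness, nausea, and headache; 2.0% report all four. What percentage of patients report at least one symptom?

92.6%

By inclusion-exclusion,
P(≥1) = 45.1 + 34.8 + 41.6 + 40.6 − 12.7 − 16.5 − 15.4 − 15.3 − 13.1 − 15.5 + 4.0 + 2.8 + 6.5 + 7.7 − 2.0 = 92.6%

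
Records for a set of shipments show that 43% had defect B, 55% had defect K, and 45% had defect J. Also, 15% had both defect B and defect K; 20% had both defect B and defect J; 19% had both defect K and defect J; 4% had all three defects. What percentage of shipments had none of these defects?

Apply inclusion-exclusion:
P(union) = 43 + 55 + 45 − 15 − 20 − 19 + 4 = 93%
P(none) = 100% − 93% = 7%

7%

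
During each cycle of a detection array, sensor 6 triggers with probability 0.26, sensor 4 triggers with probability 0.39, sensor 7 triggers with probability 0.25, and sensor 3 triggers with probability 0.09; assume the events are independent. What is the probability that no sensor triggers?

P(none) = (1 − 0.26) × (1 − 0.39) × (1 − 0.25) × (1 − 0.09) = 0.74 × 0.61 × 0.75 × 0.91 = 0.3080805

0.3080805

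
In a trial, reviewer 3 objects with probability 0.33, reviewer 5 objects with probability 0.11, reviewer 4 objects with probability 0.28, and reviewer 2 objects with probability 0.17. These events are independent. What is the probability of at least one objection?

P(none) = (1 − 0.33) × (1 − 0.11) × (1 − 0.28) × (1 − 0.17) = 0.67 × 0.89 × 0.72 × 0.83 = 0.35634888
P(at least one) = 1 − 0.35634888 = 0.64365112

0.64365112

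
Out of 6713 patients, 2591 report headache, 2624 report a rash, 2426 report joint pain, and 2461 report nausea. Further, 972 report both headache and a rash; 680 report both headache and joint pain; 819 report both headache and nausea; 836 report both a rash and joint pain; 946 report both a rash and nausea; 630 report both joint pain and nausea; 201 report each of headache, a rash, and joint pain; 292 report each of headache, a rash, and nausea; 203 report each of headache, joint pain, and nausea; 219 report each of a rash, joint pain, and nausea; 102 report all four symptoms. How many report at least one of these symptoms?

|at least one| = 2591 + 2624 + 2426 + 2461 − 972 − 680 − 819 − 836 − 946 − 630 + 201 + 292 + 203 + 219 − 102 = 6032

6032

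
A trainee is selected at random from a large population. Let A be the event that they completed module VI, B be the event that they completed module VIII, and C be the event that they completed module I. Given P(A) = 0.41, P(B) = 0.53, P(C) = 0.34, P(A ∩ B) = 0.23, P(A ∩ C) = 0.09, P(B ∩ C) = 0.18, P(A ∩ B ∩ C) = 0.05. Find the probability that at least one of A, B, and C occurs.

P(A ∪ B ∪ C) = 0.41 + 0.53 + 0.34 − 0.23 − 0.09 − 0.18 + 0.05 = 0.83

0.83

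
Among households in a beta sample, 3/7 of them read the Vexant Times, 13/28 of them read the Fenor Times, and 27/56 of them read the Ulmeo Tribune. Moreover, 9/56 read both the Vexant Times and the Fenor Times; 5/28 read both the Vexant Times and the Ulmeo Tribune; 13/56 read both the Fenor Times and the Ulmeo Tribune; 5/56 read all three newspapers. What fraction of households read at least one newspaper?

25/28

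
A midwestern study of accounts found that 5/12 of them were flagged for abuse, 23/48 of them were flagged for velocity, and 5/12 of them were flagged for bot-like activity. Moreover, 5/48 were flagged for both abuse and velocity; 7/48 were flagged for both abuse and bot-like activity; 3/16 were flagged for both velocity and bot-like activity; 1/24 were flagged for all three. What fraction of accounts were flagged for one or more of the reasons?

11/12

P(union) = 5/12 + 23/48 + 5/12 − 5/48 − 7/48 − 3/16 + 1/24 = 11/12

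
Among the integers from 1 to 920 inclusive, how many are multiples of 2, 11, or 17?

527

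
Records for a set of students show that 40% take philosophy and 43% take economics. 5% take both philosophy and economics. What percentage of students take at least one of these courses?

78%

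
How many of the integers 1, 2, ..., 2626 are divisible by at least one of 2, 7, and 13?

By inclusion-exclusion,
1313 + 375 + 202 − 187 − 101 − 28 + 14 = 1588

1588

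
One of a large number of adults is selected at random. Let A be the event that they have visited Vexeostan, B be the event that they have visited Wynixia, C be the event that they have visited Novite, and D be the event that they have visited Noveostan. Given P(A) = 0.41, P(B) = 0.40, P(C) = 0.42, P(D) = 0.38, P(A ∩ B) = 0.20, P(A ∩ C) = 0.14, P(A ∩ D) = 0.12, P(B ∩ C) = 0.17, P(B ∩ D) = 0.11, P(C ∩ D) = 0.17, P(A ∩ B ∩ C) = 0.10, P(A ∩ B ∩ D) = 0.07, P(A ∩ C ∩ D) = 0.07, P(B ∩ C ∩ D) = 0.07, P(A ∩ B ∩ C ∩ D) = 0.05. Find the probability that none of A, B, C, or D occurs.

0.04

By inclusion-exclusion,
P(A ∪ B ∪ C ∪ D) = 0.41 + 0.40 + 0.42 + 0.38 − 0.20 − 0.14 − 0.12 − 0.17 − 0.11 − 0.17 + 0.10 + 0.07 + 0.07 + 0.07 − 0.05 = 0.96
P(none) = 1 − 0.96 = 0.04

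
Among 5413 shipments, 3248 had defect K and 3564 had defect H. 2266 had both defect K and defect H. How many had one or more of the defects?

|union| = 3248 + 3564 − 2266 = 4546

4546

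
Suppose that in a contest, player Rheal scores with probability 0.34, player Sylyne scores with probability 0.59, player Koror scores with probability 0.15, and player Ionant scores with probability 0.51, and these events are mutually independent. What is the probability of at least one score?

0.8872951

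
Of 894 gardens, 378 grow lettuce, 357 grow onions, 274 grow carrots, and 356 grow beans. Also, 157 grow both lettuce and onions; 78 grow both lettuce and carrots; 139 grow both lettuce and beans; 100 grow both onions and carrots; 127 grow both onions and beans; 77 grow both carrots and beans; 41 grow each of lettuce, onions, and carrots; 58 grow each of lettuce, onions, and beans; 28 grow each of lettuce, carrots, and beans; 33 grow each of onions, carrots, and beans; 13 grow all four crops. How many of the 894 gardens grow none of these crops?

60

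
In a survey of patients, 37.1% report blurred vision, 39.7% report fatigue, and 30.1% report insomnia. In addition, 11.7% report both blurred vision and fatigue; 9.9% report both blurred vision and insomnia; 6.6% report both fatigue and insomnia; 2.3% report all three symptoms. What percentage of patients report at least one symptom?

81.0%

Inclusion–exclusion gives
P(≥1) = 37.1 + 39.7 + 30.1 − 11.7 − 9.9 − 6.6 + 2.3 = 81.0%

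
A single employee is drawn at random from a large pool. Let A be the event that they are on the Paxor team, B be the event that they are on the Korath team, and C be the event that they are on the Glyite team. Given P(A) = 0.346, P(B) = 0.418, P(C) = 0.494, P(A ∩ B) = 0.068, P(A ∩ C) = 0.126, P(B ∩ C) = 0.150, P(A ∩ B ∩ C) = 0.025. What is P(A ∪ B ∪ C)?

P(A ∪ B ∪ C) = 0.346 + 0.418 + 0.494 − 0.068 − 0.126 − 0.150 + 0.025 = 0.939

0.939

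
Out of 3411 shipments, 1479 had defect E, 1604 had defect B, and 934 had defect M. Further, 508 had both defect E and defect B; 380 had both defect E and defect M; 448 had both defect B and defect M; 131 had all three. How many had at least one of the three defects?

2812

|at least one| = 1479 + 1604 + 934 − 508 − 380 − 448 + 131 = 2812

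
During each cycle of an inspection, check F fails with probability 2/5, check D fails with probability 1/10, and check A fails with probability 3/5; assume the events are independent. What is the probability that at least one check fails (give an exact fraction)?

98/125

Independence gives P(none) = ∏(1 − pᵢ).
P(none) = (1 − 2/5) × (1 − 1/10) × (1 − 3/5) = 3/5 × 9/10 × 2/5 = 27/125
P(at least one) = 1 − 27/125 = 98/125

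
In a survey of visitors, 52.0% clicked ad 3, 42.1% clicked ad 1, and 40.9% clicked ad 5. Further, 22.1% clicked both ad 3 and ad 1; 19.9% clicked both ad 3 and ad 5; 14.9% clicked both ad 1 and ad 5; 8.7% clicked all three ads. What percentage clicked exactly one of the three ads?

P(exactly one) = 52.0 + 42.1 + 40.9 − 2·22.1 − 2·19.9 − 2·14.9 + 3·8.7 = 47.3%

47.3%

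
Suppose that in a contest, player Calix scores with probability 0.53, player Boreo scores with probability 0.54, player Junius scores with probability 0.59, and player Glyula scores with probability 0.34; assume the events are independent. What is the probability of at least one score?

0.94149628

Independence gives P(none) = ∏(1 − pᵢ).
P(none) = (1 − 0.53) × (1 − 0.54) × (1 − 0.59) × (1 − 0.34) = 0.47 × 0.46 × 0.41 × 0.66 = 0.05850372
P(at least one) = 1 − 0.05850372 = 0.94149628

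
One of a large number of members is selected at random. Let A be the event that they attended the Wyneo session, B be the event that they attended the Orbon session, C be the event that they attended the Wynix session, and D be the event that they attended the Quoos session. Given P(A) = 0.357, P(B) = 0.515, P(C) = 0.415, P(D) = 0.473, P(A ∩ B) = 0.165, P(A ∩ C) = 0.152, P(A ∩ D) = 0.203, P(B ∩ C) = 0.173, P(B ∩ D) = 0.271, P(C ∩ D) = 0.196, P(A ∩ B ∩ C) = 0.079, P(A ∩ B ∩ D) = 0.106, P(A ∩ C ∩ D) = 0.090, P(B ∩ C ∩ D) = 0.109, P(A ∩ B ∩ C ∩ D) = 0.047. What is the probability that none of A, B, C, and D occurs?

Inclusion–exclusion gives
P(A ∪ B ∪ C ∪ D) = 0.357 + 0.515 + 0.415 + 0.473 − 0.165 − 0.152 − 0.203 − 0.173 − 0.271 − 0.196 + 0.079 + 0.106 + 0.090 + 0.109 − 0.047 = 0.937
P(none) = 1 − 0.937 = 0.063

0.063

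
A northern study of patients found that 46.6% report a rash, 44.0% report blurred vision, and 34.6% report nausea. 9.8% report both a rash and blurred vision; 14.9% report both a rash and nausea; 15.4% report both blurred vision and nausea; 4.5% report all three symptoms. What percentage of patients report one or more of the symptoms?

P(at least one) = 46.6 + 44.0 + 34.6 − 9.8 − 14.9 − 15.4 + 4.5 = 89.6%

89.6%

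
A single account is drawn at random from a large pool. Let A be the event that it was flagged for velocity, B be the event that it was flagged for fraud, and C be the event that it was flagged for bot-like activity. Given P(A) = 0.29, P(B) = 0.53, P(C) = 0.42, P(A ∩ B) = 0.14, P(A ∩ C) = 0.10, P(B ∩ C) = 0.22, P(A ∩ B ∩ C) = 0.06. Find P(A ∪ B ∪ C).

P(A ∪ B ∪ C) = 0.29 + 0.53 + 0.42 − 0.14 − 0.10 − 0.22 + 0.06 = 0.84

0.84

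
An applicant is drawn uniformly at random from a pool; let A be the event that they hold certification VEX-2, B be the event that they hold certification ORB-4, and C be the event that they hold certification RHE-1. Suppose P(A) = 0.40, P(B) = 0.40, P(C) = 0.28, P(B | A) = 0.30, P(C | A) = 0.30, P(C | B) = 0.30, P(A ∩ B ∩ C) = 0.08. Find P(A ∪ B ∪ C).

0.80

P(A ∩ B) = P(A)·P(B|A) = 0.40 × 0.30 = 0.12
P(A ∩ C) = P(A)·P(C|A) = 0.40 × 0.30 = 0.12
P(B ∩ C) = P(B)·P(C|B) = 0.40 × 0.30 = 0.12
Apply inclusion-exclusion:
P(A ∪ B ∪ C) = 0.40 + 0.40 + 0.28 − 0.12 − 0.12 − 0.12 + 0.08 = 0.80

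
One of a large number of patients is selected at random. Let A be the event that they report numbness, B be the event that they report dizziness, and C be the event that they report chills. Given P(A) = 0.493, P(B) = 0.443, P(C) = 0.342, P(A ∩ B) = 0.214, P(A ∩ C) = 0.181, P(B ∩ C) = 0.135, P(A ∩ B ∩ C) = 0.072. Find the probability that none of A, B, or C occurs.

Apply inclusion-exclusion:
P(A ∪ B ∪ C) = 0.493 + 0.443 + 0.342 − 0.214 − 0.181 − 0.135 + 0.072 = 0.820
P(none) = 1 − 0.820 = 0.180

0.180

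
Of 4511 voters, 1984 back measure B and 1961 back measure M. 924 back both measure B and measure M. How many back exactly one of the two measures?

Using the inclusion–exclusion count for exactly one event:
N(exactly one) = 1984 + 1961 − 2·924 = 2097

2097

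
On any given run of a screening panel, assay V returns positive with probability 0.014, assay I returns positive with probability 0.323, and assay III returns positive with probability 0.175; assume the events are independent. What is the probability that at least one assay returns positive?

0.44929435

P(none) = (1 − 0.014) × (1 − 0.323) × (1 − 0.175) = 0.986 × 0.677 × 0.825 = 0.55070565
P(at least one) = 1 − 0.55070565 = 0.44929435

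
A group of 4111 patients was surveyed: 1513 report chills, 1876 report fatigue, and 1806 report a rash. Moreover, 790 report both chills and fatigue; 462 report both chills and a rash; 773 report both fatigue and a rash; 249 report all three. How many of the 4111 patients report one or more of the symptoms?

3419

Apply inclusion-exclusion:
|union| = 1513 + 1876 + 1806 − 790 − 462 − 773 + 249 = 3419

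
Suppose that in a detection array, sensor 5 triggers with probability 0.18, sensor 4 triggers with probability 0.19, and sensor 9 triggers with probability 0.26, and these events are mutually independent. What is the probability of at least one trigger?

0.508492

P(none) = (1 − 0.18) × (1 − 0.19) × (1 − 0.26) = 0.82 × 0.81 × 0.74 = 0.491508
P(at least one) = 1 − 0.491508 = 0.508492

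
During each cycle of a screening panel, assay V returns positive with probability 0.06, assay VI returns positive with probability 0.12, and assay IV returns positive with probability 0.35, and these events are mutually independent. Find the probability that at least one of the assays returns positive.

0.46232

Since the events are independent, P(none) is the product of the individual non-occurrence probabilities.
P(none) = (1 − 0.06) × (1 − 0.12) × (1 − 0.35) = 0.94 × 0.88 × 0.65 = 0.53768
P(at least one) = 1 − 0.53768 = 0.46232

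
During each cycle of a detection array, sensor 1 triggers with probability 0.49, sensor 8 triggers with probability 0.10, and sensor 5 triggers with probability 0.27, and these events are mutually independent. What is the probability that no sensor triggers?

P(none) = (1 − 0.49) × (1 − 0.10) × (1 − 0.27) = 0.51 × 0.90 × 0.73 = 0.33507

0.33507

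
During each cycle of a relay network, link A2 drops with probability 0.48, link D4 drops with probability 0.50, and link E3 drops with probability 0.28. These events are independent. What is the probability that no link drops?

P(none) = (1 − 0.48) × (1 − 0.50) × (1 − 0.28) = 0.52 × 0.50 × 0.72 = 0.1872

0.1872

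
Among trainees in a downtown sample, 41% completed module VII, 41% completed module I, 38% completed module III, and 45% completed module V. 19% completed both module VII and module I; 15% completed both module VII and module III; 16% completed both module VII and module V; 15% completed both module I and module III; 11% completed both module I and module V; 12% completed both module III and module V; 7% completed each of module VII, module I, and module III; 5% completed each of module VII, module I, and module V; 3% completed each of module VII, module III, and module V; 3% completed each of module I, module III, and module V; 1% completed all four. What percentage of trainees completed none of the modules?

P(union) = 41 + 41 + 38 + 45 − 19 − 15 − 16 − 15 − 11 − 12 + 7 + 5 + 3 + 3 − 1 = 94%
P(none) = 100% − 94% = 6%

6%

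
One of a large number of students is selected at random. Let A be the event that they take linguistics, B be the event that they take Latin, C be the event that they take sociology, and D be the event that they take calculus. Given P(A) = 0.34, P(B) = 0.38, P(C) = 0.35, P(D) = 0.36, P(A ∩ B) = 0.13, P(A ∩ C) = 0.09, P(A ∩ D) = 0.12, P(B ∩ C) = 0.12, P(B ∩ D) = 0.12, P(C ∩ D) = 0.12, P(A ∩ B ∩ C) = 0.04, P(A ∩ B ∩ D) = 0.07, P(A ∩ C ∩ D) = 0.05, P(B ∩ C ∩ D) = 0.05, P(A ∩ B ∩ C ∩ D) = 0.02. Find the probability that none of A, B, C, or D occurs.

0.08

P(A ∪ B ∪ C ∪ D) = 0.34 + 0.38 + 0.35 + 0.36 − 0.13 − 0.09 − 0.12 − 0.12 − 0.12 − 0.12 + 0.04 + 0.07 + 0.05 + 0.05 − 0.02 = 0.92
P(none) = 1 − 0.92 = 0.08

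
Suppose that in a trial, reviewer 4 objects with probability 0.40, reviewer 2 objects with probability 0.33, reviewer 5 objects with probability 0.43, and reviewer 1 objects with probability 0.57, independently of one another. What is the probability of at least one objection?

0.9014698

P(none) = (1 − 0.40) × (1 − 0.33) × (1 − 0.43) × (1 − 0.57) = 0.60 × 0.67 × 0.57 × 0.43 = 0.0985302
P(at least one) = 1 − 0.0985302 = 0.9014698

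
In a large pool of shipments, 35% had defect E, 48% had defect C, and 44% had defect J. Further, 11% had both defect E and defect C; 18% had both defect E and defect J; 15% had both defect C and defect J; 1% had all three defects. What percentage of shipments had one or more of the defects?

Apply inclusion-exclusion:
P(at least one) = 35 + 48 + 44 − 11 − 18 − 15 + 1 = 84%

84%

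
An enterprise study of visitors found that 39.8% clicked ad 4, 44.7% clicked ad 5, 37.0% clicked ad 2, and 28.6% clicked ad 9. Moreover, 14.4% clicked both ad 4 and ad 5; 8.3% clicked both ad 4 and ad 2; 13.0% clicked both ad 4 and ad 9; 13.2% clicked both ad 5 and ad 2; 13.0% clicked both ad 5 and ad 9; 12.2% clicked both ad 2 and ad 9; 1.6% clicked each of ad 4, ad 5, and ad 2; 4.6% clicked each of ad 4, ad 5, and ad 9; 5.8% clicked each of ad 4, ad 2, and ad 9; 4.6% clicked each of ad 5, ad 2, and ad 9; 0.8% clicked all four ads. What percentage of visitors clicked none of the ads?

P(≥1) = 39.8 + 44.7 + 37.0 + 28.6 − 14.4 − 8.3 − 13.0 − 13.2 − 13.0 − 12.2 + 1.6 + 4.6 + 5.8 + 4.6 − 0.8 = 91.8%
P(none) = 100% − 91.8% = 8.2%

8.2%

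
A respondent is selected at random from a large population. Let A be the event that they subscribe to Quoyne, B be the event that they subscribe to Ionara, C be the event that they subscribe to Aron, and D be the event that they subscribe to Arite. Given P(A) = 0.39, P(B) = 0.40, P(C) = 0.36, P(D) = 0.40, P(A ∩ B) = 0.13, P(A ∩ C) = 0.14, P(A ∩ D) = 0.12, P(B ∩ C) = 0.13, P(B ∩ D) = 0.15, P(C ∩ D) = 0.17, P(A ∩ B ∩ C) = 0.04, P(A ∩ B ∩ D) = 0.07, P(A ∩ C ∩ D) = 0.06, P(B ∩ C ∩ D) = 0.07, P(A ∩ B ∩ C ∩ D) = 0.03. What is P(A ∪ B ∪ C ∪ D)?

0.92

Inclusion–exclusion gives
P(A ∪ B ∪ C ∪ D) = 0.39 + 0.40 + 0.36 + 0.40 − 0.13 − 0.14 − 0.12 − 0.13 − 0.15 − 0.17 + 0.04 + 0.07 + 0.06 + 0.07 − 0.03 = 0.92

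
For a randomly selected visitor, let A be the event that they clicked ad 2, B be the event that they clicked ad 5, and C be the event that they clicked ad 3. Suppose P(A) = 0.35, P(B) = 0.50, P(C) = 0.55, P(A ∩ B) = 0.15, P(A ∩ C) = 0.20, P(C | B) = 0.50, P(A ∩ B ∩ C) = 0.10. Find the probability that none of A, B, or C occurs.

0.10

P(B ∩ C) = P(B)·P(C|B) = 0.50 × 0.50 = 0.25
P(A ∪ B ∪ C) = 0.35 + 0.50 + 0.55 − 0.15 − 0.20 − 0.25 + 0.10 = 0.90
P(none) = 1 − 0.90 = 0.10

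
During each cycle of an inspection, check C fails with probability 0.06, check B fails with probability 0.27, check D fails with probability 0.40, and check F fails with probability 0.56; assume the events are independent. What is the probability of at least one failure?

0.8188432

P(none) = (1 − 0.06) × (1 − 0.27) × (1 − 0.40) × (1 − 0.56) = 0.94 × 0.73 × 0.60 × 0.44 = 0.1811568
P(at least one) = 1 − 0.1811568 = 0.8188432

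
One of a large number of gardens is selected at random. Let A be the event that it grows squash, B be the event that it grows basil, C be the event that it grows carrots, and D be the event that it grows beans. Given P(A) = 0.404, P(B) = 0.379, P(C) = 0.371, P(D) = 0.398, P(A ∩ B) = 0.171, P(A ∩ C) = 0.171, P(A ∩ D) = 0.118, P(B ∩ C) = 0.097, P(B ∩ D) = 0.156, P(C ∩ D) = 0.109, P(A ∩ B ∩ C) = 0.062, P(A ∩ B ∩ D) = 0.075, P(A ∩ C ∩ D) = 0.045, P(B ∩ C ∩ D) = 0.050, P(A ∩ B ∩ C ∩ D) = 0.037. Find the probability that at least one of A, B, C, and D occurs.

By inclusion–exclusion:
P(A ∪ B ∪ C ∪ D) = 0.404 + 0.379 + 0.371 + 0.398 − 0.171 − 0.171 − 0.118 − 0.097 − 0.156 − 0.109 + 0.062 + 0.075 + 0.045 + 0.050 − 0.037 = 0.925

0.925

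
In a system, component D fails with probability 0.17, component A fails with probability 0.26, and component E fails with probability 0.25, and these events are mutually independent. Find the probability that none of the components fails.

0.46065

P(none) = (1 − 0.17) × (1 − 0.26) × (1 − 0.25) = 0.83 × 0.74 × 0.75 = 0.46065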